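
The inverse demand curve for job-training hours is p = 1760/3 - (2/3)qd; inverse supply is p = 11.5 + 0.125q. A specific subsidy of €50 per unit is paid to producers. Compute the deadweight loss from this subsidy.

Pre-subsidy: 1760/3 - (2/3)q = 11.5 + 0.125q gives q* = 13804/19 and p* = 1944/19.
With the subsidy, sellers receive ps = pb + 50 for each unit, where pb is the price buyers pay.
On the curves, pb = 1760/3 - (2/3)q and ps = 11.5 + 0.125q; the wedge ps − pb = 50 gives 11.5 + 0.125q − (1760/3 - (2/3)q) = 50, so q' = 15004/19.
Then pb = 1760/3 − (2/3)·(15004/19) = 1144/19 and ps = 11.5 + 0.125·(15004/19) = 2094/19.
The subsidy expands output by 15004/19 − 13804/19 = 1200/19 past the efficient level; on those units the gap between marginal cost and willingness to pay runs from 0 up to 50.
DWL = ½ × 50 × 1200/19 = 30000/19.

Deadweight loss = 30000/19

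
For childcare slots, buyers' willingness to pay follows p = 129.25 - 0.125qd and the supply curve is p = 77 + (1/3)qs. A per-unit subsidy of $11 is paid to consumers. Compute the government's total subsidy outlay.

Pre-subsidy: 129.25 - 0.125q = 77 + (1/3)q gives q* = 114 and p* = 115.
With the rebate, buyers effectively pay pb = ps − 11, where ps is the price sellers receive.
On the curves, pb = 129.25 - 0.125q and ps = 77 + (1/3)q; the wedge ps − pb = 11 gives 77 + (1/3)q − (129.25 - 0.125q) = 11, so q' = 138.
Then pb = 129.25 − 0.125·138 = 112 and ps = 77 + (1/3)·138 = 123.
Government outlay = subsidy × quantity = 11 × 138 = 1518.

Government cost = $1518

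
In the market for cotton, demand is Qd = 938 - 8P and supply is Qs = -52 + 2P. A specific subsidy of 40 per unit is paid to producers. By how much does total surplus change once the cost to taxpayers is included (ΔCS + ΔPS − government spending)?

Pre-subsidy: 938 - 8P = -52 + 2P gives P* = 99, Q* = 146.
With the subsidy, sellers receive Ps = Pb + 40 for each unit, where Pb is the price buyers pay.
Supply in terms of Pb becomes Qs = -52 + 2(Pb + 40) = 28 + 2Pb. Setting this equal to demand: 938 - 8Pb = 28 + 2Pb, so Pb = 91.
Sellers receive Ps = 91 + 40 = 131; Q' = 938 − 8·91 = 210.
ΔCS = ½(146 + 210)(99 − 91) = 1424; ΔPS = ½(146 + 210)(131 − 99) = 5696.
Government spending = 40 × 210 = 8400.
Net change = 1424 + 5696 − 8400 = -1280. The loss equals the DWL triangle ½·40·64.

Net change in total surplus = -1280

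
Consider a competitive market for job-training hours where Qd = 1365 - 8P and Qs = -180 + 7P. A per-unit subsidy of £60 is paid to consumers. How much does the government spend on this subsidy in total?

Pre-subsidy: 1365 - 8P = -180 + 7P gives P* = 103, Q* = 541.
With the rebate, buyers effectively pay Pb = Ps − 60, where Ps is the price sellers receive.
Demand in terms of Ps becomes Qd = 1365 − 8(Ps − 60) = 1845 - 8Ps. Setting this equal to supply: 1845 - 8Ps = -180 + 7Ps, so Ps = 135.
Buyers pay Pb = 135 − 60 = 75; Q' = -180 + 7·135 = 765.
Government outlay = subsidy × quantity = 60 × 765 = 45900.

Government cost = £45900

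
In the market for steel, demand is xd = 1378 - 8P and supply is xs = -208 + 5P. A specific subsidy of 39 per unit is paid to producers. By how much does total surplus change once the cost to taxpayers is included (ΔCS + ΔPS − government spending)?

Net change in total surplus = -2340

Pre-subsidy: 1378 - 8P = -208 + 5P gives P* = 122, x* = 402.
With the subsidy, sellers receive Ps = Pb + 39 for each unit, where Pb is the price buyers pay.
Supply in terms of Pb becomes xs = -208 + 5(Pb + 39) = -13 + 5Pb. Setting this equal to demand: 1378 - 8Pb = -13 + 5Pb, so Pb = 107.
Sellers receive Ps = 107 + 39 = 146; x' = 1378 − 8·107 = 522.
ΔCS = ½(402 + 522)(122 − 107) = 6930; ΔPS = ½(402 + 522)(146 − 122) = 11088.
Government spending = 39 × 522 = 20358.
Net change = 6930 + 11088 − 20358 = -2340. The loss equals the DWL triangle ½·39·120.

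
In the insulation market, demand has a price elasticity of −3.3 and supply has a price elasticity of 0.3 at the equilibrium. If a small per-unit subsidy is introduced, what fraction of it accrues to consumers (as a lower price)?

For a small subsidy around the equilibrium, the benefit split depends on the relative slopes, which at a point are proportional to the elasticities.
Buyer share = εs/(εs + |εd|) = 0.3/(0.3 + 3.3) = 1/12; seller share = |εd|/(εs + |εd|) = 11/12.

Consumer share = 1/12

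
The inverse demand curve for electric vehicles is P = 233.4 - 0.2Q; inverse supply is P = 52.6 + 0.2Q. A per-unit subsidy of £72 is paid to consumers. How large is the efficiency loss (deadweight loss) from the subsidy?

Pre-subsidy: 233.4 - 0.2Q = 52.6 + 0.2Q gives Q* = 452 and P* = 143.
With the rebate, buyers effectively pay Pb = Ps − 72, where Ps is the price sellers receive.
On the curves, Pb = 233.4 - 0.2Q and Ps = 52.6 + 0.2Q; the wedge Ps − Pb = 72 gives 52.6 + 0.2Q − (233.4 - 0.2Q) = 72, so Q' = 632.
Then Pb = 233.4 − 0.2·632 = 107 and Ps = 52.6 + 0.2·632 = 179.
The subsidy expands output by 632 − 452 = 180 past the efficient level; on those units the gap between marginal cost and willingness to pay runs from 0 up to 72.
DWL = ½ × 72 × 180 = 6480.

Deadweight loss = £6480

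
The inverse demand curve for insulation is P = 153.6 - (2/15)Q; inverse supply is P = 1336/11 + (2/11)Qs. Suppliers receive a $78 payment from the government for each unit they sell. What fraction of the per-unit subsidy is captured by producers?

Pre-subsidy: 153.6 - (2/15)Q = 1336/11 + (2/11)Q gives Q* = 102 and P* = 140.
With the subsidy, sellers receive Ps = Pb + 78 for each unit, where Pb is the price buyers pay.
On the curves, Pb = 153.6 - (2/15)Q and Ps = 1336/11 + (2/11)Q; the wedge Ps − Pb = 78 gives 1336/11 + (2/11)Q − (153.6 - (2/15)Q) = 78, so Q' = 349.5.
Then Pb = 153.6 − (2/15)·349.5 = 107 and Ps = 1336/11 + (2/11)·349.5 = 185.
Buyers' price falls by P* − Pb = 140 − 107 = 33; sellers' price rises by Ps − P* = 185 − 140 = 45.
So producers capture 45/78 = 15/26 of each unit of subsidy.

Producer share = 15/26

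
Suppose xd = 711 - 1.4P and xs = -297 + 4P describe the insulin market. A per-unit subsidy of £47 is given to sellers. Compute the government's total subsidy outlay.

Pre-subsidy: 711 - 1.4P = -297 + 4P gives P* = 560/3, x* = 1349/3.
With the subsidy, sellers receive Ps = Pb + 47 for each unit, where Pb is the price buyers pay.
Supply in terms of Pb becomes xs = -297 + 4(Pb + 47) = -109 + 4Pb. Setting this equal to demand: 711 - 1.4Pb = -109 + 4Pb, so Pb = 4100/27.
Sellers receive Ps = 4100/27 + 47 = 5369/27; x' = 711 − 1.4·(4100/27) = 13457/27.
Government outlay = subsidy × quantity = 47 × 13457/27 = 632479/27.

Government cost = 632479/27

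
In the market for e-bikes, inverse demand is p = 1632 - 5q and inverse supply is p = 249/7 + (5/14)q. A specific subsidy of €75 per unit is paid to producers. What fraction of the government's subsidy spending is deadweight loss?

DWL / government spending = 7/312

Pre-subsidy: 1632 - 5q = 249/7 + (5/14)q gives q* = 298 and p* = 142.
With the subsidy, sellers receive ps = pb + 75 for each unit, where pb is the price buyers pay.
On the curves, pb = 1632 - 5q and ps = 249/7 + (5/14)q; the wedge ps − pb = 75 gives 249/7 + (5/14)q − (1632 - 5q) = 75, so q' = 312.
Then pb = 1632 − 5·312 = 72 and ps = 249/7 + (5/14)·312 = 147.
ΔCS = ½(298 + 312)(142 − 72) = 21350; ΔPS = ½(298 + 312)(147 − 142) = 1525.
Government spending = 75 × 312 = 23400.
DWL = ½ × 75 × (312 − 298) = 525; fraction = 525 / 23400 = 7/312.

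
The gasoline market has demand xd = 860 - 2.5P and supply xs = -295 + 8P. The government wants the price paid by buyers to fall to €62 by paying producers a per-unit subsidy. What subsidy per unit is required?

Required subsidy s = €63 per unit

At a buyer price of 62, quantity demanded is 860 − 2.5·62 = 705.
Sellers supply 705 only when they receive Ps with -295 + 8·Ps = 705, i.e. Ps = 125.
s = Ps − Pb = 125 − 62 = 63.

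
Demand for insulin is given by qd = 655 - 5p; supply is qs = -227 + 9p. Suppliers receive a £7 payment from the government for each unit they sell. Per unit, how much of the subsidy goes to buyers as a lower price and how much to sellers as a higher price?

Buyers gain £4.5 per unit; sellers gain £2.5 per unit

Pre-subsidy: 655 - 5p = -227 + 9p gives p* = 63, q* = 340.
With the subsidy, sellers receive ps = pb + 7 for each unit, where pb is the price buyers pay.
Supply in terms of pb becomes qs = -227 + 9(pb + 7) = -164 + 9pb. Setting this equal to demand: 655 - 5pb = -164 + 9pb, so pb = 58.5.
Sellers receive ps = 58.5 + 7 = 65.5; q' = 655 − 5·58.5 = 362.5.
Buyers' price falls by p* − pb = 63 − 58.5 = 4.5; sellers' price rises by ps − p* = 65.5 − 63 = 2.5.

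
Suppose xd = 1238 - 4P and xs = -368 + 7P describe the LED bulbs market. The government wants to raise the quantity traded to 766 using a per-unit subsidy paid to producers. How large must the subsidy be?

Required subsidy s = 44 per unit

At x = 766, invert demand for the buyer price: Pb = (1238 − 766)/4 = 118; invert supply for the seller price: Ps = (766 − (-368))/7 = 162.
The subsidy must fill the gap: s = Ps − Pb = 162 − 118 = 44.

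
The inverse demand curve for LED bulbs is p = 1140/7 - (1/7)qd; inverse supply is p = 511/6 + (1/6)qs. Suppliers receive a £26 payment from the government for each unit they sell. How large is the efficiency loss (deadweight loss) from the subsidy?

Deadweight loss = £1092

Pre-subsidy: 1140/7 - (1/7)q = 511/6 + (1/6)q gives q* = 251 and p* = 127.
With the subsidy, sellers receive ps = pb + 26 for each unit, where pb is the price buyers pay.
On the curves, pb = 1140/7 - (1/7)q and ps = 511/6 + (1/6)q; the wedge ps − pb = 26 gives 511/6 + (1/6)q − (1140/7 - (1/7)q) = 26, so q' = 335.
Then pb = 1140/7 − (1/7)·335 = 115 and ps = 511/6 + (1/6)·335 = 141.
The subsidy expands output by 335 − 251 = 84 past the efficient level; on those units the gap between marginal cost and willingness to pay runs from 0 up to 26.
DWL = ½ × 26 × 84 = 1092.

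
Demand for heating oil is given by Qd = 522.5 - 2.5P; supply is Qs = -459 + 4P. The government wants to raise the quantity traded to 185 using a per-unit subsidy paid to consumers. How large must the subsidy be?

Required subsidy s = 26 per unit

At Q = 185, invert demand for the buyer price: Pb = (522.5 − 185)/2.5 = 135; invert supply for the seller price: Ps = (185 − (-459))/4 = 161.
The subsidy must fill the gap: s = Ps − Pb = 161 − 135 = 26.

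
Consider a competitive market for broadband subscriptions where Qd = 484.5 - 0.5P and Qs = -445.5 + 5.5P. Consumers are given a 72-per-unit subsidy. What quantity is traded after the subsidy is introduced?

Q' = 440

Pre-subsidy: 484.5 - 0.5P = -445.5 + 5.5P gives P* = 155, Q* = 407.
With the rebate, buyers effectively pay Pb = Ps − 72, where Ps is the price sellers receive.
Demand in terms of Ps becomes Qd = 484.5 − 0.5(Ps − 72) = 520.5 - 0.5Ps. Setting this equal to supply: 520.5 - 0.5Ps = -445.5 + 5.5Ps, so Ps = 161.
Buyers pay Pb = 161 − 72 = 89; Q' = -445.5 + 5.5·161 = 440.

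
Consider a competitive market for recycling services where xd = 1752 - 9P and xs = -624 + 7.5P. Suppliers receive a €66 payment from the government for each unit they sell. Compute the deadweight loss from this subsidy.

Pre-subsidy: 1752 - 9P = -624 + 7.5P gives P* = 144, x* = 456.
With the subsidy, sellers receive Ps = Pb + 66 for each unit, where Pb is the price buyers pay.
Supply in terms of Pb becomes xs = -624 + 7.5(Pb + 66) = -129 + 7.5Pb. Setting this equal to demand: 1752 - 9Pb = -129 + 7.5Pb, so Pb = 114.
Sellers receive Ps = 114 + 66 = 180; x' = 1752 − 9·114 = 726.
The subsidy expands output by 726 − 456 = 270 past the efficient level; on those units the gap between marginal cost and willingness to pay runs from 0 up to 66.
DWL = ½ × 66 × 270 = 8910.

Deadweight loss = €8910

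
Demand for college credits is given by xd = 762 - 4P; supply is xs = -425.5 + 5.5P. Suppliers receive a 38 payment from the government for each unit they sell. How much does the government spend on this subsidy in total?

Pre-subsidy: 762 - 4P = -425.5 + 5.5P gives P* = 125, x* = 262.
With the subsidy, sellers receive Ps = Pb + 38 for each unit, where Pb is the price buyers pay.
Supply in terms of Pb becomes xs = -425.5 + 5.5(Pb + 38) = -216.5 + 5.5Pb. Setting this equal to demand: 762 - 4Pb = -216.5 + 5.5Pb, so Pb = 103.
Sellers receive Ps = 103 + 38 = 141; x' = 762 − 4·103 = 350.
Government outlay = subsidy × quantity = 38 × 350 = 13300.

Government cost = 13300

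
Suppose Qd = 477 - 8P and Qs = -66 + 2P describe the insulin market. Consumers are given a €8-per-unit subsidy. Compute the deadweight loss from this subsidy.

Pre-subsidy: 477 - 8P = -66 + 2P gives P* = 54.3, Q* = 42.6.
With the rebate, buyers effectively pay Pb = Ps − 8, where Ps is the price sellers receive.
Demand in terms of Ps becomes Qd = 477 − 8(Ps − 8) = 541 - 8Ps. Setting this equal to supply: 541 - 8Ps = -66 + 2Ps, so Ps = 60.7.
Buyers pay Pb = 60.7 − 8 = 52.7; Q' = -66 + 2·60.7 = 55.4.
The subsidy expands output by 55.4 − 42.6 = 12.8 past the efficient level; on those units the gap between marginal cost and willingness to pay runs from 0 up to 8.
DWL = ½ × 8 × 12.8 = 51.2.

Deadweight loss = €51.2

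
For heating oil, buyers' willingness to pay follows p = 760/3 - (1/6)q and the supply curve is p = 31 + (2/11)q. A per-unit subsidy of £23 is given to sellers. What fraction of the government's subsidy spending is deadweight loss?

DWL / government spending = 0.046875

Pre-subsidy: 760/3 - (1/6)q = 31 + (2/11)q gives q* = 638 and p* = 147.
With the subsidy, sellers receive ps = pb + 23 for each unit, where pb is the price buyers pay.
On the curves, pb = 760/3 - (1/6)q and ps = 31 + (2/11)q; the wedge ps − pb = 23 gives 31 + (2/11)q − (760/3 - (1/6)q) = 23, so q' = 704.
Then pb = 760/3 − (1/6)·704 = 136 and ps = 31 + (2/11)·704 = 159.
ΔCS = ½(638 + 704)(147 − 136) = 7381; ΔPS = ½(638 + 704)(159 − 147) = 8052.
Government spending = 23 × 704 = 16192.
DWL = ½ × 23 × (704 − 638) = 759; fraction = 759 / 16192 = 0.046875.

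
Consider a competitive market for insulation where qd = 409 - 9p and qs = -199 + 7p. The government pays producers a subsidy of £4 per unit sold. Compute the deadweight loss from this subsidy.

Deadweight loss = £31.5

Pre-subsidy: 409 - 9p = -199 + 7p gives p* = 38, q* = 67.
With the subsidy, sellers receive ps = pb + 4 for each unit, where pb is the price buyers pay.
Supply in terms of pb becomes qs = -199 + 7(pb + 4) = -171 + 7pb. Setting this equal to demand: 409 - 9pb = -171 + 7pb, so pb = 36.25.
Sellers receive ps = 36.25 + 4 = 40.25; q' = 409 − 9·36.25 = 82.75.
The subsidy expands output by 82.75 − 67 = 15.75 past the efficient level; on those units the gap between marginal cost and willingness to pay runs from 0 up to 4.
DWL = ½ × 4 × 15.75 = 31.5.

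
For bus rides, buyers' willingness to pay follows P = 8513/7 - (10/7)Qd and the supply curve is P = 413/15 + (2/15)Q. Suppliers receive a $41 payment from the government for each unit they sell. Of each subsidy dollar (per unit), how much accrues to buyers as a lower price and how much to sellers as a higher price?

Pre-subsidy: 8513/7 - (10/7)Q = 413/15 + (2/15)Q gives Q* = 761 and P* = 129.
With the subsidy, sellers receive Ps = Pb + 41 for each unit, where Pb is the price buyers pay.
On the curves, Pb = 8513/7 - (10/7)Q and Ps = 413/15 + (2/15)Q; the wedge Ps − Pb = 41 gives 413/15 + (2/15)Q − (8513/7 - (10/7)Q) = 41, so Q' = 787.25.
Then Pb = 8513/7 − (10/7)·787.25 = 91.5 and Ps = 413/15 + (2/15)·787.25 = 132.5.
Buyers' price falls by P* − Pb = 129 − 91.5 = 37.5; sellers' price rises by Ps − P* = 132.5 − 129 = 3.5.

Buyers gain $37.5 per unit; sellers gain $3.5 per unit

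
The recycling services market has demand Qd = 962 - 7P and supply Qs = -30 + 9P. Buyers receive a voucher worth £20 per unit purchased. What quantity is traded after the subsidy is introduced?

Q' = 606.75

Pre-subsidy: 962 - 7P = -30 + 9P gives P* = 62, Q* = 528.
With the rebate, buyers effectively pay Pb = Ps − 20, where Ps is the price sellers receive.
Demand in terms of Ps becomes Qd = 962 − 7(Ps − 20) = 1102 - 7Ps. Setting this equal to supply: 1102 - 7Ps = -30 + 9Ps, so Ps = 70.75.
Buyers pay Pb = 70.75 − 20 = 50.75; Q' = -30 + 9·70.75 = 606.75.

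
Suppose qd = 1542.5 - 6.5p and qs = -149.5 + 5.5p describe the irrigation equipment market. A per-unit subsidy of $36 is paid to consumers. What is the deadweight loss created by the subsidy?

Pre-subsidy: 1542.5 - 6.5p = -149.5 + 5.5p gives p* = 141, q* = 626.
With the rebate, buyers effectively pay pb = ps − 36, where ps is the price sellers receive.
Demand in terms of ps becomes qd = 1542.5 − 6.5(ps − 36) = 1776.5 - 6.5ps. Setting this equal to supply: 1776.5 - 6.5ps = -149.5 + 5.5ps, so ps = 160.5.
Buyers pay pb = 160.5 − 36 = 124.5; q' = -149.5 + 5.5·160.5 = 733.25.
The subsidy expands output by 733.25 − 626 = 107.25 past the efficient level; on those units the gap between marginal cost and willingness to pay runs from 0 up to 36.
DWL = ½ × 36 × 107.25 = 1930.5.

Deadweight loss = $1930.5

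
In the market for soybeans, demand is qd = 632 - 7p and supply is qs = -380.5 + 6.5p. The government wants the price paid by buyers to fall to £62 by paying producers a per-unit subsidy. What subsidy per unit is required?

At a buyer price of 62, quantity demanded is 632 − 7·62 = 198.
Sellers supply 198 only when they receive ps with -380.5 + 6.5·ps = 198, i.e. ps = 89.
s = ps − pb = 89 − 62 = 27.

Required subsidy s = £27 per unit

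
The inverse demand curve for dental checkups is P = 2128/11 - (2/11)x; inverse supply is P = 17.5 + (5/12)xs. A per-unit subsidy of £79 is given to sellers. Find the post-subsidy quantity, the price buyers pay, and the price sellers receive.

x' = 426; buyers pay £116; sellers receive £195

Pre-subsidy: 2128/11 - (2/11)x = 17.5 + (5/12)x gives x* = 294 and P* = 140.
With the subsidy, sellers receive Ps = Pb + 79 for each unit, where Pb is the price buyers pay.
On the curves, Pb = 2128/11 - (2/11)x and Ps = 17.5 + (5/12)x; the wedge Ps − Pb = 79 gives 17.5 + (5/12)x − (2128/11 - (2/11)x) = 79, so x' = 426.
Then Pb = 2128/11 − (2/11)·426 = 116 and Ps = 17.5 + (5/12)·426 = 195.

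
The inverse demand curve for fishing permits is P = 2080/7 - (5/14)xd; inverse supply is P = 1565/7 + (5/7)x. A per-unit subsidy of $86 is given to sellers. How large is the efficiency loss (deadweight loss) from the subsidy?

Deadweight loss = 51772/15

Pre-subsidy: 2080/7 - (5/14)x = 1565/7 + (5/7)x gives x* = 206/3 and P* = 5725/21.
With the subsidy, sellers receive Ps = Pb + 86 for each unit, where Pb is the price buyers pay.
On the curves, Pb = 2080/7 - (5/14)x and Ps = 1565/7 + (5/7)x; the wedge Ps − Pb = 86 gives 1565/7 + (5/7)x − (2080/7 - (5/14)x) = 86, so x' = 2234/15.
Then Pb = 2080/7 − (5/14)·(2234/15) = 5123/21 and Ps = 1565/7 + (5/7)·(2234/15) = 6929/21.
The subsidy expands output by 2234/15 − 206/3 = 1204/15 past the efficient level; on those units the gap between marginal cost and willingness to pay runs from 0 up to 86.
DWL = ½ × 86 × 1204/15 = 51772/15.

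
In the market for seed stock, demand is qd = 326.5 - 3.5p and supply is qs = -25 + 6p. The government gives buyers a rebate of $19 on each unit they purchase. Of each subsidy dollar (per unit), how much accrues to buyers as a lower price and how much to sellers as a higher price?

Buyers gain $12 per unit; sellers gain $7 per unit

Pre-subsidy: 326.5 - 3.5p = -25 + 6p gives p* = 37, q* = 197.
With the rebate, buyers effectively pay pb = ps − 19, where ps is the price sellers receive.
Demand in terms of ps becomes qd = 326.5 − 3.5(ps − 19) = 393 - 3.5ps. Setting this equal to supply: 393 - 3.5ps = -25 + 6ps, so ps = 44.
Buyers pay pb = 44 − 19 = 25; q' = -25 + 6·44 = 239.
Buyers' price falls by p* − pb = 37 − 25 = 12; sellers' price rises by ps − p* = 44 − 37 = 7.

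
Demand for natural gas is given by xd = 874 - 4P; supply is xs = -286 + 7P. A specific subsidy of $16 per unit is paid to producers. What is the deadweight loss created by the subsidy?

Pre-subsidy: 874 - 4P = -286 + 7P gives P* = 1160/11, x* = 4974/11.
With the subsidy, sellers receive Ps = Pb + 16 for each unit, where Pb is the price buyers pay.
Supply in terms of Pb becomes xs = -286 + 7(Pb + 16) = -174 + 7Pb. Setting this equal to demand: 874 - 4Pb = -174 + 7Pb, so Pb = 1048/11.
Sellers receive Ps = 1048/11 + 16 = 1224/11; x' = 874 − 4·(1048/11) = 5422/11.
The subsidy expands output by 5422/11 − 4974/11 = 448/11 past the efficient level; on those units the gap between marginal cost and willingness to pay runs from 0 up to 16.
DWL = ½ × 16 × 448/11 = 3584/11.

Deadweight loss = 3584/11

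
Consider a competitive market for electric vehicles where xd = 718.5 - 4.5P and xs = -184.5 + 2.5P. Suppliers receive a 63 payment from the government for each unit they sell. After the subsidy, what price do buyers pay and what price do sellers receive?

Pre-subsidy: 718.5 - 4.5P = -184.5 + 2.5P gives P* = 129, x* = 138.
With the subsidy, sellers receive Ps = Pb + 63 for each unit, where Pb is the price buyers pay.
Supply in terms of Pb becomes xs = -184.5 + 2.5(Pb + 63) = -27 + 2.5Pb. Setting this equal to demand: 718.5 - 4.5Pb = -27 + 2.5Pb, so Pb = 106.5.
Sellers receive Ps = 106.5 + 63 = 169.5; x' = 718.5 − 4.5·106.5 = 239.25.

Buyers pay 106.5; sellers receive 169.5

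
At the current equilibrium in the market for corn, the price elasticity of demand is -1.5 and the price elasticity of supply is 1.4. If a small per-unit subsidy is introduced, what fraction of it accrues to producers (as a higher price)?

For a small subsidy around the equilibrium, the benefit split depends on the relative slopes, which at a point are proportional to the elasticities.
Buyer share = εs/(εs + |εd|) = 1.4/(1.4 + 1.5) = 14/29; seller share = |εd|/(εs + |εd|) = 15/29.
So producers capture 15/29 of the subsidy.

Producer share = 15/29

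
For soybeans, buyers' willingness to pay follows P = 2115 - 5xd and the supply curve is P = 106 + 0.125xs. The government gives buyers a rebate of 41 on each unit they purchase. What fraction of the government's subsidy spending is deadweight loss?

DWL / government spending = 0.01

Pre-subsidy: 2115 - 5x = 106 + 0.125x gives x* = 392 and P* = 155.
With the rebate, buyers effectively pay Pb = Ps − 41, where Ps is the price sellers receive.
On the curves, Pb = 2115 - 5x and Ps = 106 + 0.125x; the wedge Ps − Pb = 41 gives 106 + 0.125x − (2115 - 5x) = 41, so x' = 400.
Then Pb = 2115 − 5·400 = 115 and Ps = 106 + 0.125·400 = 156.
ΔCS = ½(392 + 400)(155 − 115) = 15840; ΔPS = ½(392 + 400)(156 − 155) = 396.
Government spending = 41 × 400 = 16400.
DWL = ½ × 41 × (400 − 392) = 164; fraction = 164 / 16400 = 0.01.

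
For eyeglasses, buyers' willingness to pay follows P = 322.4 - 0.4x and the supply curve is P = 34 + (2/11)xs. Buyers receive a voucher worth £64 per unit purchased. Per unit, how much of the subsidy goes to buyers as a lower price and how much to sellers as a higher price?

Buyers gain £44 per unit; sellers gain £20 per unit

Pre-subsidy: 322.4 - 0.4x = 34 + (2/11)x gives x* = 495.6875 and P* = 124.125.
With the rebate, buyers effectively pay Pb = Ps − 64, where Ps is the price sellers receive.
On the curves, Pb = 322.4 - 0.4x and Ps = 34 + (2/11)x; the wedge Ps − Pb = 64 gives 34 + (2/11)x − (322.4 - 0.4x) = 64, so x' = 605.6875.
Then Pb = 322.4 − 0.4·605.6875 = 80.125 and Ps = 34 + (2/11)·605.6875 = 144.125.
Buyers' price falls by P* − Pb = 124.125 − 80.125 = 44; sellers' price rises by Ps − P* = 144.125 − 124.125 = 20.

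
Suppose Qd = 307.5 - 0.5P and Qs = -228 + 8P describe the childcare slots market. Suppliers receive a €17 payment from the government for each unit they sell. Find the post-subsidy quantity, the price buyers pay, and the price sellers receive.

Q' = 284; buyers pay €47; sellers receive €64

Pre-subsidy: 307.5 - 0.5P = -228 + 8P gives P* = 63, Q* = 276.
With the subsidy, sellers receive Ps = Pb + 17 for each unit, where Pb is the price buyers pay.
Supply in terms of Pb becomes Qs = -228 + 8(Pb + 17) = -92 + 8Pb. Setting this equal to demand: 307.5 - 0.5Pb = -92 + 8Pb, so Pb = 47.
Sellers receive Ps = 47 + 17 = 64; Q' = 307.5 − 0.5·47 = 284.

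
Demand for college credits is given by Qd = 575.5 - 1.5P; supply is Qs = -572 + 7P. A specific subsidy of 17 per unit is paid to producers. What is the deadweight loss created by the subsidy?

Pre-subsidy: 575.5 - 1.5P = -572 + 7P gives P* = 135, Q* = 373.
With the subsidy, sellers receive Ps = Pb + 17 for each unit, where Pb is the price buyers pay.
Supply in terms of Pb becomes Qs = -572 + 7(Pb + 17) = -453 + 7Pb. Setting this equal to demand: 575.5 - 1.5Pb = -453 + 7Pb, so Pb = 121.
Sellers receive Ps = 121 + 17 = 138; Q' = 575.5 − 1.5·121 = 394.
The subsidy expands output by 394 − 373 = 21 past the efficient level; on those units the gap between marginal cost and willingness to pay runs from 0 up to 17.
DWL = ½ × 17 × 21 = 178.5.

Deadweight loss = 178.5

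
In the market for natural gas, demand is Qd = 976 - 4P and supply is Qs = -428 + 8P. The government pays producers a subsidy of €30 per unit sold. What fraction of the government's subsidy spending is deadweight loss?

Pre-subsidy: 976 - 4P = -428 + 8P gives P* = 117, Q* = 508.
With the subsidy, sellers receive Ps = Pb + 30 for each unit, where Pb is the price buyers pay.
Supply in terms of Pb becomes Qs = -428 + 8(Pb + 30) = -188 + 8Pb. Setting this equal to demand: 976 - 4Pb = -188 + 8Pb, so Pb = 97.
Sellers receive Ps = 97 + 30 = 127; Q' = 976 − 4·97 = 588.
ΔCS = ½(508 + 588)(117 − 97) = 10960; ΔPS = ½(508 + 588)(127 − 117) = 5480.
Government spending = 30 × 588 = 17640.
DWL = ½ × 30 × (588 − 508) = 1200; fraction = 1200 / 17640 = 10/147.

DWL / government spending = 10/147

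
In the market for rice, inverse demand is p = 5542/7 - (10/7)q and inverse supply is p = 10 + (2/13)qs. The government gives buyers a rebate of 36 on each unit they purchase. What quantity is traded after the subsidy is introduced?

q' = 516.75

Pre-subsidy: 5542/7 - (10/7)q = 10 + (2/13)q gives q* = 494 and p* = 86.
With the rebate, buyers effectively pay pb = ps − 36, where ps is the price sellers receive.
On the curves, pb = 5542/7 - (10/7)q and ps = 10 + (2/13)q; the wedge ps − pb = 36 gives 10 + (2/13)q − (5542/7 - (10/7)q) = 36, so q' = 516.75.
Then pb = 5542/7 − (10/7)·516.75 = 53.5 and ps = 10 + (2/13)·516.75 = 89.5.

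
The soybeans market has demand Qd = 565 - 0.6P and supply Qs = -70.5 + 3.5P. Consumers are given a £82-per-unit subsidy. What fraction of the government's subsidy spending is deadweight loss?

DWL / government spending = 21/514

Pre-subsidy: 565 - 0.6P = -70.5 + 3.5P gives P* = 155, Q* = 472.
With the rebate, buyers effectively pay Pb = Ps − 82, where Ps is the price sellers receive.
Demand in terms of Ps becomes Qd = 565 − 0.6(Ps − 82) = 614.2 - 0.6Ps. Setting this equal to supply: 614.2 - 0.6Ps = -70.5 + 3.5Ps, so Ps = 167.
Buyers pay Pb = 167 − 82 = 85; Q' = -70.5 + 3.5·167 = 514.
ΔCS = ½(472 + 514)(155 − 85) = 34510; ΔPS = ½(472 + 514)(167 − 155) = 5916.
Government spending = 82 × 514 = 42148.
DWL = ½ × 82 × (514 − 472) = 1722; fraction = 1722 / 42148 = 21/514.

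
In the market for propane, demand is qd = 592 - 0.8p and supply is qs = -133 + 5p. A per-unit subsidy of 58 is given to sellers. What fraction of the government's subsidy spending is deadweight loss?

Pre-subsidy: 592 - 0.8p = -133 + 5p gives p* = 125, q* = 492.
With the subsidy, sellers receive ps = pb + 58 for each unit, where pb is the price buyers pay.
Supply in terms of pb becomes qs = -133 + 5(pb + 58) = 157 + 5pb. Setting this equal to demand: 592 - 0.8pb = 157 + 5pb, so pb = 75.
Sellers receive ps = 75 + 58 = 133; q' = 592 − 0.8·75 = 532.
ΔCS = ½(492 + 532)(125 − 75) = 25600; ΔPS = ½(492 + 532)(133 − 125) = 4096.
Government spending = 58 × 532 = 30856.
DWL = ½ × 58 × (532 − 492) = 1160; fraction = 1160 / 30856 = 5/133.

DWL / government spending = 5/133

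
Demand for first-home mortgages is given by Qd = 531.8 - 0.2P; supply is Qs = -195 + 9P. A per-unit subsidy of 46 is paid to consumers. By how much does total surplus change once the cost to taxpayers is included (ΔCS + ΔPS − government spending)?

Pre-subsidy: 531.8 - 0.2P = -195 + 9P gives P* = 79, Q* = 516.
With the rebate, buyers effectively pay Pb = Ps − 46, where Ps is the price sellers receive.
Demand in terms of Ps becomes Qd = 531.8 − 0.2(Ps − 46) = 541 - 0.2Ps. Setting this equal to supply: 541 - 0.2Ps = -195 + 9Ps, so Ps = 80.
Buyers pay Pb = 80 − 46 = 34; Q' = -195 + 9·80 = 525.
ΔCS = ½(516 + 525)(79 − 34) = 23422.5; ΔPS = ½(516 + 525)(80 − 79) = 520.5.
Government spending = 46 × 525 = 24150.
Net change = 23422.5 + 520.5 − 24150 = -207. The loss equals the DWL triangle ½·46·9.

Net change in total surplus = -207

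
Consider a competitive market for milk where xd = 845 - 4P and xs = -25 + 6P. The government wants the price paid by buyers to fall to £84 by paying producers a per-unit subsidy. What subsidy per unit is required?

At a buyer price of 84, quantity demanded is 845 − 4·84 = 509.
Sellers supply 509 only when they receive Ps with -25 + 6·Ps = 509, i.e. Ps = 89.
s = Ps − Pb = 89 − 84 = 5.

Required subsidy s = £5 per unit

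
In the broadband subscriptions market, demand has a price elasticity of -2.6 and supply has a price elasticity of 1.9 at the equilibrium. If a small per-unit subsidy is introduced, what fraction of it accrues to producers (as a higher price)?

For a small subsidy around the equilibrium, the benefit split depends on the relative slopes, which at a point are proportional to the elasticities.
Buyer share = εs/(εs + |εd|) = 1.9/(1.9 + 2.6) = 19/45; seller share = |εd|/(εs + |εd|) = 26/45.
So producers capture 26/45 of the subsidy.

Producer share = 26/45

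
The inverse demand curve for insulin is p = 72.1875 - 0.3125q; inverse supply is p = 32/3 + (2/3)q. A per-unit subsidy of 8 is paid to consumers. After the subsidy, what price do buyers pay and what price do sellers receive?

Pre-subsidy: 72.1875 - 0.3125q = 32/3 + (2/3)q gives q* = 2953/47 and p* = 2470/47.
With the rebate, buyers effectively pay pb = ps − 8, where ps is the price sellers receive.
On the curves, pb = 72.1875 - 0.3125q and ps = 32/3 + (2/3)q; the wedge ps − pb = 8 gives 32/3 + (2/3)q − (72.1875 - 0.3125q) = 8, so q' = 71.
Then pb = 72.1875 − 0.3125·71 = 50 and ps = 32/3 + (2/3)·71 = 58.

Buyers pay 50; sellers receive 58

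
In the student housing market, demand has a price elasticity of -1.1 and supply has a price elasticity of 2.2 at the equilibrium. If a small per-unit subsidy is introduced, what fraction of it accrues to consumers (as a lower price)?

Consumer share = 2/3

For a small subsidy around the equilibrium, the benefit split depends on the relative slopes, which at a point are proportional to the elasticities.
Buyer share = εs/(εs + |εd|) = 2.2/(2.2 + 1.1) = 2/3; seller share = |εd|/(εs + |εd|) = 1/3.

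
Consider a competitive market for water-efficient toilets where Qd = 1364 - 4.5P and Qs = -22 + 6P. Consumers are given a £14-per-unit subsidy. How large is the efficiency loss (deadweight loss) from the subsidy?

Pre-subsidy: 1364 - 4.5P = -22 + 6P gives P* = 132, Q* = 770.
With the rebate, buyers effectively pay Pb = Ps − 14, where Ps is the price sellers receive.
Demand in terms of Ps becomes Qd = 1364 − 4.5(Ps − 14) = 1427 - 4.5Ps. Setting this equal to supply: 1427 - 4.5Ps = -22 + 6Ps, so Ps = 138.
Buyers pay Pb = 138 − 14 = 124; Q' = -22 + 6·138 = 806.
The subsidy expands output by 806 − 770 = 36 past the efficient level; on those units the gap between marginal cost and willingness to pay runs from 0 up to 14.
DWL = ½ × 14 × 36 = 252.

Deadweight loss = £252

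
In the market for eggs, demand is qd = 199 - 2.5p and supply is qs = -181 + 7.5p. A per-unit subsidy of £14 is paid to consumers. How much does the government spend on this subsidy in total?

Government cost = £1823.5

Pre-subsidy: 199 - 2.5p = -181 + 7.5p gives p* = 38, q* = 104.
With the rebate, buyers effectively pay pb = ps − 14, where ps is the price sellers receive.
Demand in terms of ps becomes qd = 199 − 2.5(ps − 14) = 234 - 2.5ps. Setting this equal to supply: 234 - 2.5ps = -181 + 7.5ps, so ps = 41.5.
Buyers pay pb = 41.5 − 14 = 27.5; q' = -181 + 7.5·41.5 = 130.25.
Government outlay = subsidy × quantity = 14 × 130.25 = 1823.5.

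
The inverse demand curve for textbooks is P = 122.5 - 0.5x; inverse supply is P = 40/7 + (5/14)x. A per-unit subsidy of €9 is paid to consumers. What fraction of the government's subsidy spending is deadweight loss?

Pre-subsidy: 122.5 - 0.5x = 40/7 + (5/14)x gives x* = 136.25 and P* = 54.375.
With the rebate, buyers effectively pay Pb = Ps − 9, where Ps is the price sellers receive.
On the curves, Pb = 122.5 - 0.5x and Ps = 40/7 + (5/14)x; the wedge Ps − Pb = 9 gives 40/7 + (5/14)x − (122.5 - 0.5x) = 9, so x' = 146.75.
Then Pb = 122.5 − 0.5·146.75 = 49.125 and Ps = 40/7 + (5/14)·146.75 = 58.125.
ΔCS = ½(136.25 + 146.75)(54.375 − 49.125) = 742.875; ΔPS = ½(136.25 + 146.75)(58.125 − 54.375) = 530.625.
Government spending = 9 × 146.75 = 1320.75.
DWL = ½ × 9 × (146.75 − 136.25) = 47.25; fraction = 47.25 / 1320.75 = 21/587.

DWL / government spending = 21/587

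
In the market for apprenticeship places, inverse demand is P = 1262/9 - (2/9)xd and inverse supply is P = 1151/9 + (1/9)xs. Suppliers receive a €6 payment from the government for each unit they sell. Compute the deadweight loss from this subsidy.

Deadweight loss = €54

Pre-subsidy: 1262/9 - (2/9)x = 1151/9 + (1/9)x gives x* = 37 and P* = 132.
With the subsidy, sellers receive Ps = Pb + 6 for each unit, where Pb is the price buyers pay.
On the curves, Pb = 1262/9 - (2/9)x and Ps = 1151/9 + (1/9)x; the wedge Ps − Pb = 6 gives 1151/9 + (1/9)x − (1262/9 - (2/9)x) = 6, so x' = 55.
Then Pb = 1262/9 − (2/9)·55 = 128 and Ps = 1151/9 + (1/9)·55 = 134.
The subsidy expands output by 55 − 37 = 18 past the efficient level; on those units the gap between marginal cost and willingness to pay runs from 0 up to 6.
DWL = ½ × 6 × 18 = 54.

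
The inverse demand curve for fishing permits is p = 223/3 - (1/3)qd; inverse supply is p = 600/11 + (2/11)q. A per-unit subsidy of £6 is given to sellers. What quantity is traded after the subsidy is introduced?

q' = 851/17

Pre-subsidy: 223/3 - (1/3)q = 600/11 + (2/11)q gives q* = 653/17 and p* = 1046/17.
With the subsidy, sellers receive ps = pb + 6 for each unit, where pb is the price buyers pay.
On the curves, pb = 223/3 - (1/3)q and ps = 600/11 + (2/11)q; the wedge ps − pb = 6 gives 600/11 + (2/11)q − (223/3 - (1/3)q) = 6, so q' = 851/17.
Then pb = 223/3 − (1/3)·(851/17) = 980/17 and ps = 600/11 + (2/11)·(851/17) = 1082/17.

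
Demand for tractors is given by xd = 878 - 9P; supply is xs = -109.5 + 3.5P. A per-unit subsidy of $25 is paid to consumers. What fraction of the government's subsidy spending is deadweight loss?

Pre-subsidy: 878 - 9P = -109.5 + 3.5P gives P* = 79, x* = 167.
With the rebate, buyers effectively pay Pb = Ps − 25, where Ps is the price sellers receive.
Demand in terms of Ps becomes xd = 878 − 9(Ps − 25) = 1103 - 9Ps. Setting this equal to supply: 1103 - 9Ps = -109.5 + 3.5Ps, so Ps = 97.
Buyers pay Pb = 97 − 25 = 72; x' = -109.5 + 3.5·97 = 230.
ΔCS = ½(167 + 230)(79 − 72) = 1389.5; ΔPS = ½(167 + 230)(97 − 79) = 3573.
Government spending = 25 × 230 = 5750.
DWL = ½ × 25 × (230 − 167) = 787.5; fraction = 787.5 / 5750 = 63/460.

DWL / government spending = 63/460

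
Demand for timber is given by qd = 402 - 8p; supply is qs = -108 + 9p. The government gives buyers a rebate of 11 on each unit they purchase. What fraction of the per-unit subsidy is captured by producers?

Producer share = 8/17

Pre-subsidy: 402 - 8p = -108 + 9p gives p* = 30, q* = 162.
With the rebate, buyers effectively pay pb = ps − 11, where ps is the price sellers receive.
Demand in terms of ps becomes qd = 402 − 8(ps − 11) = 490 - 8ps. Setting this equal to supply: 490 - 8ps = -108 + 9ps, so ps = 598/17.
Buyers pay pb = 598/17 − 11 = 411/17; q' = -108 + 9·(598/17) = 3546/17.
Buyers' price falls by p* − pb = 30 − 411/17 = 99/17; sellers' price rises by ps − p* = 598/17 − 30 = 88/17.
So producers capture (88/17)/11 = 8/17 of each unit of subsidy.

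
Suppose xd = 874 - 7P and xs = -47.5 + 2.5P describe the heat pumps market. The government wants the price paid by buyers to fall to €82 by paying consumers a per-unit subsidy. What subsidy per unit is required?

Required subsidy s = €57 per unit

At a buyer price of 82, quantity demanded is 874 − 7·82 = 300.
Sellers supply 300 only when they receive Ps with -47.5 + 2.5·Ps = 300, i.e. Ps = 139.
s = Ps − Pb = 139 − 82 = 57.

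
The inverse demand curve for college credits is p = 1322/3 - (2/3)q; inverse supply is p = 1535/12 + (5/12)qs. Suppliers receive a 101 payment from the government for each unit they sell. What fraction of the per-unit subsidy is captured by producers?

Pre-subsidy: 1322/3 - (2/3)q = 1535/12 + (5/12)q gives q* = 3753/13 and p* = 9680/39.
With the subsidy, sellers receive ps = pb + 101 for each unit, where pb is the price buyers pay.
On the curves, pb = 1322/3 - (2/3)q and ps = 1535/12 + (5/12)q; the wedge ps − pb = 101 gives 1535/12 + (5/12)q − (1322/3 - (2/3)q) = 101, so q' = 4965/13.
Then pb = 1322/3 − (2/3)·(4965/13) = 7256/39 and ps = 1535/12 + (5/12)·(4965/13) = 11195/39.
Buyers' price falls by p* − pb = 9680/39 − 7256/39 = 808/13; sellers' price rises by ps − p* = 11195/39 − 9680/39 = 505/13.
So producers capture (505/13)/101 = 5/13 of each unit of subsidy.

Producer share = 5/13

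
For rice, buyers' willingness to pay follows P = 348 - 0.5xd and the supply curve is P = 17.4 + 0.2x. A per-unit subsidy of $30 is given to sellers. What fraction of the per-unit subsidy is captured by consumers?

Consumer share = 5/7

Pre-subsidy: 348 - 0.5x = 17.4 + 0.2x gives x* = 3306/7 and P* = 783/7.
With the subsidy, sellers receive Ps = Pb + 30 for each unit, where Pb is the price buyers pay.
On the curves, Pb = 348 - 0.5x and Ps = 17.4 + 0.2x; the wedge Ps − Pb = 30 gives 17.4 + 0.2x − (348 - 0.5x) = 30, so x' = 3606/7.
Then Pb = 348 − 0.5·(3606/7) = 633/7 and Ps = 17.4 + 0.2·(3606/7) = 843/7.
Buyers' price falls by P* − Pb = 783/7 − 633/7 = 150/7; sellers' price rises by Ps − P* = 843/7 − 783/7 = 60/7.
So consumers capture (150/7)/30 = 5/7 of each unit of subsidy.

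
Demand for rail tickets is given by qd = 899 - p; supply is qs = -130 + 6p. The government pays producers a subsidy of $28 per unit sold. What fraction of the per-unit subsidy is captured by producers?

Pre-subsidy: 899 - p = -130 + 6p gives p* = 147, q* = 752.
With the subsidy, sellers receive ps = pb + 28 for each unit, where pb is the price buyers pay.
Supply in terms of pb becomes qs = -130 + 6(pb + 28) = 38 + 6pb. Setting this equal to demand: 899 - pb = 38 + 6pb, so pb = 123.
Sellers receive ps = 123 + 28 = 151; q' = 899 − 1·123 = 776.
Buyers' price falls by p* − pb = 147 − 123 = 24; sellers' price rises by ps − p* = 151 − 147 = 4.
So producers capture 4/28 = 1/7 of each unit of subsidy.

Producer share = 1/7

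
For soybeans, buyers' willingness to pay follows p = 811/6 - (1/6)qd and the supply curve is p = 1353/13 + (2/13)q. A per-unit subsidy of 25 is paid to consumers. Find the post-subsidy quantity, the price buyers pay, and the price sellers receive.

q' = 175; buyers pay 106; sellers receive 131

Pre-subsidy: 811/6 - (1/6)q = 1353/13 + (2/13)q gives q* = 97 and p* = 119.
With the rebate, buyers effectively pay pb = ps − 25, where ps is the price sellers receive.
On the curves, pb = 811/6 - (1/6)q and ps = 1353/13 + (2/13)q; the wedge ps − pb = 25 gives 1353/13 + (2/13)q − (811/6 - (1/6)q) = 25, so q' = 175.
Then pb = 811/6 − (1/6)·175 = 106 and ps = 1353/13 + (2/13)·175 = 131.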